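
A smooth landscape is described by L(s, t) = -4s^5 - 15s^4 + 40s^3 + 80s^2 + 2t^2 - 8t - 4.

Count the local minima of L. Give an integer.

2

L separates as a function of s plus a function of t, so ∇L=0 decouples.
∂L/∂s = -20s(s - 2)(s + 1)(s + 4) = 0 at s ∈ {-4, -1, 0, 2}; ∂L/∂t = 4(t - 2) = 0 at t ∈ {2}.
The Hessian is diagonal: diag(L_ss, L_tt). Second derivatives: L_ss(-4)=1440, L_ss(-1)=-180, L_ss(0)=160, L_ss(2)=-720; L_tt(2)=4.
Local minima occur where both diagonal entries positive: (-4, 2), (0, 2). Count: 2.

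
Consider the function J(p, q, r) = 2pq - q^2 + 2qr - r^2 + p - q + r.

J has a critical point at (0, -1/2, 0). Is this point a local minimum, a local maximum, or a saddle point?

saddle point

The Hessian is constant: H = [[0, 2, 0], [2, -2, 2], [0, 2, -2]].
Leading principal minors: Δ₁ = 0, Δ₂ = -4, Δ₃ = 8.
The minors fit neither the all-positive nor the alternating-sign pattern, so H is indefinite: a saddle point.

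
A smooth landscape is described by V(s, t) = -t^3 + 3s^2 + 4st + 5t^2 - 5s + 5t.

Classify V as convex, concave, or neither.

The term -t^3 is cubic, so the Hessian is not constant.
∂²V/∂t² = -6t + 10, which takes both signs as t varies (negative for sufficiently large t). A diagonal entry of the Hessian changing sign means the Hessian is neither positive- nor negative-semidefinite on all of R^2.

neither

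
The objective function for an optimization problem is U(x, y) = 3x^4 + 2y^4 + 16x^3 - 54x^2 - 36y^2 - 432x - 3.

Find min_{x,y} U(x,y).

U(x,y) separates as P(x) + Q(y) − 3, so its minimum is min P + min Q − 3.
P'(x) = 12(x - 3)(x + 3)(x + 4) vanishes at x ∈ {-4, -3, 3}; Q'(y) = 8y(y - 3)(y + 3) vanishes at y ∈ {-3, 0, 3}.
Local minima of P (where P''>0): P(-4)=608, P(3)=-1107. Local minima of Q: Q(-3)=-162, Q(3)=-162.
So the global minimum of U is P(3) + Q(-3) − 3 = -1107 − 162 − 3 = -1272, attained at (3, -3).

-1272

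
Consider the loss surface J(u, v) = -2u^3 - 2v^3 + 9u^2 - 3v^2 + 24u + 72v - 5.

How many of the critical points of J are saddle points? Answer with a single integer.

2

J separates as a function of u plus a function of v, so ∇J=0 decouples.
∂J/∂u = -6(u - 4)(u + 1) = 0 at u ∈ {-1, 4}; ∂J/∂v = -6(v - 3)(v + 4) = 0 at v ∈ {-4, 3}.
The Hessian is diagonal: diag(J_uu, J_vv). Second derivatives: J_uu(-1)=30, J_uu(4)=-30; J_vv(-4)=42, J_vv(3)=-42.
Saddle points occur where the two diagonal entries have opposite signs: (-1, 3), (4, -4). Count: 2.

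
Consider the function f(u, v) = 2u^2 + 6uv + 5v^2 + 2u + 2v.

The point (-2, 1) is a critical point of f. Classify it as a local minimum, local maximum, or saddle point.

local minimum

The Hessian of f is constant: H = [[4, 6], [6, 10]].
det(H) = 4·10 − 6² = 4.
det(H) > 0 and tr(H) = 14 > 0, so H is positive definite and the point is a local minimum.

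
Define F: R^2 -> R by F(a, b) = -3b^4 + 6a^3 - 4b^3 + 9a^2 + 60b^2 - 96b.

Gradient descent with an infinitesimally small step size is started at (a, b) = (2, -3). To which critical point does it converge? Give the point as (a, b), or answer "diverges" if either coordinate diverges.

(0, 1)

F is separable, so gradient descent decouples: a follows -∂F/∂a, b follows -∂F/∂b.
∂F/∂a = 18a(a + 1); at a=2 this is 108, so a decreases.
∂F/∂b = -12(b - 2)(b - 1)(b + 4); at b=-3 this is -240, so b increases.
a converges to its nearest critical value 0 (a local min of the a-part); b converges to 1. The iterate converges to (0, 1).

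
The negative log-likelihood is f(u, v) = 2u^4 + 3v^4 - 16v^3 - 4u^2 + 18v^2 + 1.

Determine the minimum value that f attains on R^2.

f(u,v) separates as P(u) + Q(v) + 1, so its minimum is min P + min Q + 1.
P'(u) = 8u(u - 1)(u + 1) vanishes at u ∈ {-1, 0, 1}; Q'(v) = 12v(v - 3)(v - 1) vanishes at v ∈ {0, 1, 3}.
Local minima of P (where P''>0): P(-1)=-2, P(1)=-2. Local minima of Q: Q(0)=0, Q(3)=-27.
So the global minimum of f is P(-1) + Q(3) + 1 = -2 − 27 + 1 = -28, attained at (-1, 3).

-28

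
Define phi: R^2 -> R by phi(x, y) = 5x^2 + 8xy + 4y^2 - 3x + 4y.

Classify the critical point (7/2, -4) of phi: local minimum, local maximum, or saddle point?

The Hessian of phi is constant: H = [[10, 8], [8, 8]].
det(H) = 10·8 − 8² = 16.
det(H) > 0 and tr(H) = 18 > 0, so H is positive definite and the point is a local minimum.

local minimum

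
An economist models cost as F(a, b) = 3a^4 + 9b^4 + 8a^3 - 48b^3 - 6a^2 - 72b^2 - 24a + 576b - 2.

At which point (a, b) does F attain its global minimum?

F(a,b) separates as P(a) + Q(b) − 2, so its minimum is min P + min Q − 2.
P'(a) = 12(a - 1)(a + 1)(a + 2) vanishes at a ∈ {-2, -1, 1}; Q'(b) = 36(b - 4)(b - 2)(b + 2) vanishes at b ∈ {-2, 2, 4}.
Local minima of P (where P''>0): P(-2)=8, P(1)=-19. Local minima of Q: Q(-2)=-912, Q(4)=384.
So the global minimum of F is P(1) + Q(-2) − 2 = -19 − 912 − 2 = -933, attained at (1, -2).

(1, -2)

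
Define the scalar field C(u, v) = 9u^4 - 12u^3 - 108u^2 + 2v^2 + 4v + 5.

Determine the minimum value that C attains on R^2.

-564

C(u,v) separates as P(u) + Q(v) + 5, so its minimum is min P + min Q + 5.
P'(u) = 36u(u - 3)(u + 2) vanishes at u ∈ {-2, 0, 3}; Q'(v) = 4v + 4 vanishes at v ∈ {-1}.
Local minima of P (where P''>0): P(-2)=-192, P(3)=-567. Local minima of Q: Q(-1)=-2.
So the global minimum of C is P(3) + Q(-1) + 5 = -567 − 2 + 5 = -564, attained at (3, -1).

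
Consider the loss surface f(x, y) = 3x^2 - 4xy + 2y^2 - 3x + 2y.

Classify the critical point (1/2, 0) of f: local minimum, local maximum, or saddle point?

local minimum

The Hessian of f is constant: H = [[6, -4], [-4, 4]].
det(H) = 6·4 − (-4)² = 8.
det(H) > 0 and tr(H) = 10 > 0, so H is positive definite and the point is a local minimum.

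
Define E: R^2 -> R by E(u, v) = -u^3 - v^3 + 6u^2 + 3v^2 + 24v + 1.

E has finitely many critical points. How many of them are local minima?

1

E separates as a function of u plus a function of v, so ∇E=0 decouples.
∂E/∂u = -3u(u - 4) = 0 at u ∈ {0, 4}; ∂E/∂v = -3(v - 4)(v + 2) = 0 at v ∈ {-2, 4}.
The Hessian is diagonal: diag(E_uu, E_vv). Second derivatives: E_uu(0)=12, E_uu(4)=-12; E_vv(-2)=18, E_vv(4)=-18.
Local minima occur where both diagonal entries positive: (0, -2). Count: 1.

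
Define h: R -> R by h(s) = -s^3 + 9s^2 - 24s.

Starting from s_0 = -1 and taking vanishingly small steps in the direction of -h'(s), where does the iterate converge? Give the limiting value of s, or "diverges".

2

h'(s) = -3(s - 4)(s - 2), so h'(-1) = -45.
Gradient descent moves in the -h' direction, i.e. s is increasing.
The nearest critical point in that direction is s = 2, where h'' = 6 > 0 (a local minimum). The iterate converges there.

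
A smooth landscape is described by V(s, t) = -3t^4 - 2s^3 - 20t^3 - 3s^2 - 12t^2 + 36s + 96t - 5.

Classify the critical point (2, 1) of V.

The mixed partial ∂²V/∂s∂t is 0, so the Hessian at any point is diag(V_ss, V_tt) = diag(-6(2s + 1), -12(3t^2 + 10t + 2)).
At (2, 1): H = diag(-30, -180).
Both eigenvalues are negative, so H is negative definite: a local maximum.

local maximum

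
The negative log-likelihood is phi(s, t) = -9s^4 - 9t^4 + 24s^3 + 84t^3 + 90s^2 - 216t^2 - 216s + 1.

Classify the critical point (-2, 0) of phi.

local maximum

The mixed partial ∂²phi/∂s∂t is 0, so the Hessian at any point is diag(phi_ss, phi_tt) = diag(36(-3s^2 + 4s + 5), 36(-3t^2 + 14t - 12)).
At (-2, 0): H = diag(-540, -432).
Both eigenvalues are negative, so H is negative definite: a local maximum.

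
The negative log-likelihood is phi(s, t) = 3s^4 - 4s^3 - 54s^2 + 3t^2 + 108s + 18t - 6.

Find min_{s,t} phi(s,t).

-492

phi(s,t) separates as P(s) + Q(t) − 6, so its minimum is min P + min Q − 6.
P'(s) = 12(s - 3)(s - 1)(s + 3) vanishes at s ∈ {-3, 1, 3}; Q'(t) = 6(t + 3) vanishes at t ∈ {-3}.
Local minima of P (where P''>0): P(-3)=-459, P(3)=-27. Local minima of Q: Q(-3)=-27.
So the global minimum of phi is P(-3) + Q(-3) − 6 = -459 − 27 − 6 = -492, attained at (-3, -3).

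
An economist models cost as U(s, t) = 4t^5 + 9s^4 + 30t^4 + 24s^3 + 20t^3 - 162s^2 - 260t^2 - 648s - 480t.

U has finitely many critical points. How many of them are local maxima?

2

U separates as a function of s plus a function of t, so ∇U=0 decouples.
∂U/∂s = 36(s - 3)(s + 2)(s + 3) = 0 at s ∈ {-3, -2, 3}; ∂U/∂t = 20(t - 2)(t + 1)(t + 3)(t + 4) = 0 at t ∈ {-4, -3, -1, 2}.
The Hessian is diagonal: diag(U_ss, U_tt). Second derivatives: U_ss(-3)=216, U_ss(-2)=-180, U_ss(3)=1080; U_tt(-4)=-360, U_tt(-3)=200, U_tt(-1)=-360, U_tt(2)=1800.
Local maxima occur where both diagonal entries negative: (-2, -4), (-2, -1). Count: 2.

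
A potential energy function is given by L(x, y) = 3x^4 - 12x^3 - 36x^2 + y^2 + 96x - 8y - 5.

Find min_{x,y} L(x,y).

L(x,y) separates as P(x) + Q(y) − 5, so its minimum is min P + min Q − 5.
P'(x) = 12(x - 4)(x - 1)(x + 2) vanishes at x ∈ {-2, 1, 4}; Q'(y) = 2y - 8 vanishes at y ∈ {4}.
Local minima of P (where P''>0): P(-2)=-192, P(4)=-192. Local minima of Q: Q(4)=-16.
So the global minimum of L is P(-2) + Q(4) − 5 = -192 − 16 − 5 = -213, attained at (-2, 4).

-213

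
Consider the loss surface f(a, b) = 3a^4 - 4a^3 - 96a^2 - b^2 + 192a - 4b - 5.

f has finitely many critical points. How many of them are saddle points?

2

f separates as a function of a plus a function of b, so ∇f=0 decouples.
∂f/∂a = 12(a - 4)(a - 1)(a + 4) = 0 at a ∈ {-4, 1, 4}; ∂f/∂b = -2(b + 2) = 0 at b ∈ {-2}.
The Hessian is diagonal: diag(f_aa, f_bb). Second derivatives: f_aa(-4)=480, f_aa(1)=-180, f_aa(4)=288; f_bb(-2)=-2.
Saddle points occur where the two diagonal entries have opposite signs: (-4, -2), (4, -2). Count: 2.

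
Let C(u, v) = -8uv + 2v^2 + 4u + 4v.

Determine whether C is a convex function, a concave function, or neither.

C is quadratic, so its Hessian is the constant matrix H = [[0, -8], [-8, 4]].
det(H) = -64, tr(H) = 4.
det(H) < 0, so H is indefinite: neither convex nor concave.

neither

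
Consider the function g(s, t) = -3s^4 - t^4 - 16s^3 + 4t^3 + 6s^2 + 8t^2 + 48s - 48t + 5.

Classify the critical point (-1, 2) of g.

The mixed partial ∂²g/∂s∂t is 0, so the Hessian at any point is diag(g_ss, g_tt) = diag(12(-3s^2 - 8s + 1), 4(-3t^2 + 6t + 4)).
At (-1, 2): H = diag(72, 16).
Both eigenvalues are positive, so H is positive definite: a local minimum.

local minimum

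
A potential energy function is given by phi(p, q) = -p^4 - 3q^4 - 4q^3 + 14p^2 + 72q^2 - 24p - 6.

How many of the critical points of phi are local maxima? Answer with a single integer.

4

phi separates as a function of p plus a function of q, so ∇phi=0 decouples.
∂phi/∂p = -4(p - 2)(p - 1)(p + 3) = 0 at p ∈ {-3, 1, 2}; ∂phi/∂q = -12q(q - 3)(q + 4) = 0 at q ∈ {-4, 0, 3}.
The Hessian is diagonal: diag(phi_pp, phi_qq). Second derivatives: phi_pp(-3)=-80, phi_pp(1)=16, phi_pp(2)=-20; phi_qq(-4)=-336, phi_qq(0)=144, phi_qq(3)=-252.
Local maxima occur where both diagonal entries negative: (-3, -4), (-3, 3), (2, -4), (2, 3). Count: 4.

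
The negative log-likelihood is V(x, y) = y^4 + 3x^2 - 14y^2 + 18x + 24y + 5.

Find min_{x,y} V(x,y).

-139

V(x,y) separates as P(x) + Q(y) + 5, so its minimum is min P + min Q + 5.
P'(x) = 6x + 18 vanishes at x ∈ {-3}; Q'(y) = 4(y - 2)(y - 1)(y + 3) vanishes at y ∈ {-3, 1, 2}.
Local minima of P (where P''>0): P(-3)=-27. Local minima of Q: Q(-3)=-117, Q(2)=8.
So the global minimum of V is P(-3) + Q(-3) + 5 = -27 − 117 + 5 = -139, attained at (-3, -3).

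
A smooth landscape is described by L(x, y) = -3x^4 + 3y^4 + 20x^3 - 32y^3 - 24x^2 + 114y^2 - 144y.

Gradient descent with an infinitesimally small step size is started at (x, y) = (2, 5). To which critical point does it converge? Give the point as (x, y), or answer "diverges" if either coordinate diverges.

(1, 4)

L is separable, so gradient descent decouples: x follows -∂L/∂x, y follows -∂L/∂y.
∂L/∂x = -12x(x - 4)(x - 1); at x=2 this is 48, so x decreases.
∂L/∂y = 12(y - 4)(y - 3)(y - 1); at y=5 this is 96, so y decreases.
x converges to its nearest critical value 1 (a local min of the x-part); y converges to 4. The iterate converges to (1, 4).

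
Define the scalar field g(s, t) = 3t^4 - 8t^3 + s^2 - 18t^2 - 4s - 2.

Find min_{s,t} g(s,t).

g(s,t) separates as P(s) + Q(t) − 2, so its minimum is min P + min Q − 2.
P'(s) = 2s - 4 vanishes at s ∈ {2}; Q'(t) = 12t(t - 3)(t + 1) vanishes at t ∈ {-1, 0, 3}.
Local minima of P (where P''>0): P(2)=-4. Local minima of Q: Q(-1)=-7, Q(3)=-135.
So the global minimum of g is P(2) + Q(3) − 2 = -4 − 135 − 2 = -141, attained at (2, 3).

-141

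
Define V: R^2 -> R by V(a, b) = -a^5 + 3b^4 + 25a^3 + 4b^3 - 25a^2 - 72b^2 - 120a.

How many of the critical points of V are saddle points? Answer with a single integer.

6

V separates as a function of a plus a function of b, so ∇V=0 decouples.
∂V/∂a = -5(a - 3)(a - 2)(a + 1)(a + 4) = 0 at a ∈ {-4, -1, 2, 3}; ∂V/∂b = 12b(b - 3)(b + 4) = 0 at b ∈ {-4, 0, 3}.
The Hessian is diagonal: diag(V_aa, V_bb). Second derivatives: V_aa(-4)=630, V_aa(-1)=-180, V_aa(2)=90, V_aa(3)=-140; V_bb(-4)=336, V_bb(0)=-144, V_bb(3)=252.
Saddle points occur where the two diagonal entries have opposite signs: (-4, 0), (-1, -4), (-1, 3), (2, 0), (3, -4), (3, 3). Count: 6.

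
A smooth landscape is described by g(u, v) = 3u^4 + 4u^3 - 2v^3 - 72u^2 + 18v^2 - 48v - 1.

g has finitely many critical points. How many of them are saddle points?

g separates as a function of u plus a function of v, so ∇g=0 decouples.
∂g/∂u = 12u(u - 3)(u + 4) = 0 at u ∈ {-4, 0, 3}; ∂g/∂v = -6(v - 4)(v - 2) = 0 at v ∈ {2, 4}.
The Hessian is diagonal: diag(g_uu, g_vv). Second derivatives: g_uu(-4)=336, g_uu(0)=-144, g_uu(3)=252; g_vv(2)=12, g_vv(4)=-12.
Saddle points occur where the two diagonal entries have opposite signs: (-4, 4), (0, 2), (3, 4). Count: 3.

3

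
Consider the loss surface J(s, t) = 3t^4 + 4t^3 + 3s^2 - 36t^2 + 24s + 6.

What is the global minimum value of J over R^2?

-231

J(s,t) separates as P(s) + Q(t) + 6, so its minimum is min P + min Q + 6.
P'(s) = 6s + 24 vanishes at s ∈ {-4}; Q'(t) = 12t(t - 2)(t + 3) vanishes at t ∈ {-3, 0, 2}.
Local minima of P (where P''>0): P(-4)=-48. Local minima of Q: Q(-3)=-189, Q(2)=-64.
So the global minimum of J is P(-4) + Q(-3) + 6 = -48 − 189 + 6 = -231, attained at (-4, -3).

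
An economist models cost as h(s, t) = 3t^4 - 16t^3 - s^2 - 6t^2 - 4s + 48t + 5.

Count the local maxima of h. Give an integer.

1

h separates as a function of s plus a function of t, so ∇h=0 decouples.
∂h/∂s = -2(s + 2) = 0 at s ∈ {-2}; ∂h/∂t = 12(t - 4)(t - 1)(t + 1) = 0 at t ∈ {-1, 1, 4}.
The Hessian is diagonal: diag(h_ss, h_tt). Second derivatives: h_ss(-2)=-2; h_tt(-1)=120, h_tt(1)=-72, h_tt(4)=180.
Local maxima occur where both diagonal entries negative: (-2, 1). Count: 1.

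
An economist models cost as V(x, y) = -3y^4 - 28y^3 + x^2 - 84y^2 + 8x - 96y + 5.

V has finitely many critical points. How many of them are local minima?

V separates as a function of x plus a function of y, so ∇V=0 decouples.
∂V/∂x = 2(x + 4) = 0 at x ∈ {-4}; ∂V/∂y = -12(y + 1)(y + 2)(y + 4) = 0 at y ∈ {-4, -2, -1}.
The Hessian is diagonal: diag(V_xx, V_yy). Second derivatives: V_xx(-4)=2; V_yy(-4)=-72, V_yy(-2)=24, V_yy(-1)=-36.
Local minima occur where both diagonal entries positive: (-4, -2). Count: 1.

1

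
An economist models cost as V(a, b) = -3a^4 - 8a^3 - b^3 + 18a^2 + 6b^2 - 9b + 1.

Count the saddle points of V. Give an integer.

V separates as a function of a plus a function of b, so ∇V=0 decouples.
∂V/∂a = -12a(a - 1)(a + 3) = 0 at a ∈ {-3, 0, 1}; ∂V/∂b = -3(b - 3)(b - 1) = 0 at b ∈ {1, 3}.
The Hessian is diagonal: diag(V_aa, V_bb). Second derivatives: V_aa(-3)=-144, V_aa(0)=36, V_aa(1)=-48; V_bb(1)=6, V_bb(3)=-6.
Saddle points occur where the two diagonal entries have opposite signs: (-3, 1), (0, 3), (1, 1). Count: 3.

3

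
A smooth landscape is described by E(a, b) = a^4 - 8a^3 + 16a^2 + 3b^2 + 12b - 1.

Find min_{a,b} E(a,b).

-13

E(a,b) separates as P(a) + Q(b) − 1, so its minimum is min P + min Q − 1.
P'(a) = 4a(a - 4)(a - 2) vanishes at a ∈ {0, 2, 4}; Q'(b) = 6b + 12 vanishes at b ∈ {-2}.
Local minima of P (where P''>0): P(0)=0, P(4)=0. Local minima of Q: Q(-2)=-12.
So the global minimum of E is P(0) + Q(-2) − 1 = 0 − 12 − 1 = -13, attained at (0, -2).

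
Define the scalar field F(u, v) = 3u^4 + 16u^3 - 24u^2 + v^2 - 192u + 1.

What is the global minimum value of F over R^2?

F(u,v) separates as P(u) + Q(v) + 1, so its minimum is min P + min Q + 1.
P'(u) = 12(u - 2)(u + 2)(u + 4) vanishes at u ∈ {-4, -2, 2}; Q'(v) = 2v vanishes at v ∈ {0}.
Local minima of P (where P''>0): P(-4)=128, P(2)=-304. Local minima of Q: Q(0)=0.
So the global minimum of F is P(2) + Q(0) + 1 = -304 + 0 + 1 = -303, attained at (2, 0).

-303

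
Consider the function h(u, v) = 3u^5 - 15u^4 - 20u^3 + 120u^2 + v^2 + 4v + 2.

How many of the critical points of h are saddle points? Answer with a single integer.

2

h separates as a function of u plus a function of v, so ∇h=0 decouples.
∂h/∂u = 15u(u - 4)(u - 2)(u + 2) = 0 at u ∈ {-2, 0, 2, 4}; ∂h/∂v = 2(v + 2) = 0 at v ∈ {-2}.
The Hessian is diagonal: diag(h_uu, h_vv). Second derivatives: h_uu(-2)=-720, h_uu(0)=240, h_uu(2)=-240, h_uu(4)=720; h_vv(-2)=2.
Saddle points occur where the two diagonal entries have opposite signs: (-2, -2), (2, -2). Count: 2.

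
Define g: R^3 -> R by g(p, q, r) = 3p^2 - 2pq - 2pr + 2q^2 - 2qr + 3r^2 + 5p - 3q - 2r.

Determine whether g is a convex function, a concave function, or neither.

convex

g is quadratic, so its Hessian is the constant matrix H = [[6, -2, -2], [-2, 4, -2], [-2, -2, 6]].
Leading principal minors: 6, 20, 64.
All positive ⇒ H ≻ 0 ⇒ convex.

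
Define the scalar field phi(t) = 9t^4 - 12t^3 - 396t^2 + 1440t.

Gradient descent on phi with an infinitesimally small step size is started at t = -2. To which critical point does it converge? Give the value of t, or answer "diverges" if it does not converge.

phi'(t) = 36(t - 4)(t - 2)(t + 5), so phi'(-2) = 2592.
Gradient descent moves in the -phi' direction, i.e. t is decreasing.
The nearest critical point in that direction is t = -5, where phi'' = 2268 > 0 (a local minimum). The iterate converges there.

-5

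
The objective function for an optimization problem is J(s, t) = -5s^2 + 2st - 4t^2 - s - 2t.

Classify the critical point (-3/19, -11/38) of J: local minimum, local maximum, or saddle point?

local maximum

The Hessian of J is constant: H = [[-10, 2], [2, -8]].
det(H) = (-10)·(-8) − 2² = 76.
det(H) > 0 and tr(H) = -18 < 0, so H is negative definite and the point is a local maximum.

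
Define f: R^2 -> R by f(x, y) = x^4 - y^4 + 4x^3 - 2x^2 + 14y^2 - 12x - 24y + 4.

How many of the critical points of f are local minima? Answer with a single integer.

2

f separates as a function of x plus a function of y, so ∇f=0 decouples.
∂f/∂x = 4(x - 1)(x + 1)(x + 3) = 0 at x ∈ {-3, -1, 1}; ∂f/∂y = -4(y - 2)(y - 1)(y + 3) = 0 at y ∈ {-3, 1, 2}.
The Hessian is diagonal: diag(f_xx, f_yy). Second derivatives: f_xx(-3)=32, f_xx(-1)=-16, f_xx(1)=32; f_yy(-3)=-80, f_yy(1)=16, f_yy(2)=-20.
Local minima occur where both diagonal entries positive: (-3, 1), (1, 1). Count: 2.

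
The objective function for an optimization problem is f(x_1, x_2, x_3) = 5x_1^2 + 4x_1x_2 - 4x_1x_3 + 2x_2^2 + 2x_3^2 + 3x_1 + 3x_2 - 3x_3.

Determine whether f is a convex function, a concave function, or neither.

convex

f is quadratic, so its Hessian is the constant matrix H = [[10, 4, -4], [4, 4, 0], [-4, 0, 4]].
Leading principal minors: 10, 24, 32.
All positive ⇒ H ≻ 0 ⇒ convex.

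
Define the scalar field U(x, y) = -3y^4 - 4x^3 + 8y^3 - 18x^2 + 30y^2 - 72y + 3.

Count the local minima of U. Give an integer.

U separates as a function of x plus a function of y, so ∇U=0 decouples.
∂U/∂x = -12x(x + 3) = 0 at x ∈ {-3, 0}; ∂U/∂y = -12(y - 3)(y - 1)(y + 2) = 0 at y ∈ {-2, 1, 3}.
The Hessian is diagonal: diag(U_xx, U_yy). Second derivatives: U_xx(-3)=36, U_xx(0)=-36; U_yy(-2)=-180, U_yy(1)=72, U_yy(3)=-120.
Local minima occur where both diagonal entries positive: (-3, 1). Count: 1.

1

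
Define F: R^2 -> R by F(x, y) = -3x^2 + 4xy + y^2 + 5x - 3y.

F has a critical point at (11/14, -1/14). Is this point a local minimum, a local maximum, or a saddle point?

saddle point

The Hessian of F is constant: H = [[-6, 4], [4, 2]].
det(H) = (-6)·2 − 4² = -28.
Since det(H) < 0, H is indefinite and the critical point is a saddle point.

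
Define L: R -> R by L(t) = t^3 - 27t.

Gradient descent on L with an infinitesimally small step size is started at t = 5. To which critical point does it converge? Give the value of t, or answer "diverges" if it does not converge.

L'(t) = 3(t - 3)(t + 3), so L'(5) = 48.
Gradient descent moves in the -L' direction, i.e. t is decreasing.
The nearest critical point in that direction is t = 3, where L'' = 18 > 0 (a local minimum). The iterate converges there.

3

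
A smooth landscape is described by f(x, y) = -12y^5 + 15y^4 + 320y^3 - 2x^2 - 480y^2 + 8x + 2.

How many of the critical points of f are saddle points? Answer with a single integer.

f separates as a function of x plus a function of y, so ∇f=0 decouples.
∂f/∂x = -4(x - 2) = 0 at x ∈ {2}; ∂f/∂y = -60y(y - 4)(y - 1)(y + 4) = 0 at y ∈ {-4, 0, 1, 4}.
The Hessian is diagonal: diag(f_xx, f_yy). Second derivatives: f_xx(2)=-4; f_yy(-4)=9600, f_yy(0)=-960, f_yy(1)=900, f_yy(4)=-5760.
Saddle points occur where the two diagonal entries have opposite signs: (2, -4), (2, 1). Count: 2.

2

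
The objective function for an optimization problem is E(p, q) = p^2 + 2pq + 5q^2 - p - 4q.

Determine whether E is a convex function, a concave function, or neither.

E is quadratic, so its Hessian is the constant matrix H = [[2, 2], [2, 10]].
det(H) = 16, tr(H) = 12.
det(H) > 0 and tr(H) > 0, so H is positive definite everywhere: convex.

convex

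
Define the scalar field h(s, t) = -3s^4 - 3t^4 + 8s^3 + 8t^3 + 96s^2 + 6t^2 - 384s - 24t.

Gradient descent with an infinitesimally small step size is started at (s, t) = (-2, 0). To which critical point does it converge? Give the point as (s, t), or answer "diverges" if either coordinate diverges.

(2, 1)

h is separable, so gradient descent decouples: s follows -∂h/∂s, t follows -∂h/∂t.
∂h/∂s = -12(s - 4)(s - 2)(s + 4); at s=-2 this is -576, so s increases.
∂h/∂t = -12(t - 2)(t - 1)(t + 1); at t=0 this is -24, so t increases.
s converges to its nearest critical value 2 (a local min of the s-part); t converges to 1. The iterate converges to (2, 1).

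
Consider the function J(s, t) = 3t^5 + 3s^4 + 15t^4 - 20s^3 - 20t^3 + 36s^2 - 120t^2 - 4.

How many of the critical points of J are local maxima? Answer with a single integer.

2

J separates as a function of s plus a function of t, so ∇J=0 decouples.
∂J/∂s = 12s(s - 3)(s - 2) = 0 at s ∈ {0, 2, 3}; ∂J/∂t = 15t(t - 2)(t + 2)(t + 4) = 0 at t ∈ {-4, -2, 0, 2}.
The Hessian is diagonal: diag(J_ss, J_tt). Second derivatives: J_ss(0)=72, J_ss(2)=-24, J_ss(3)=36; J_tt(-4)=-720, J_tt(-2)=240, J_tt(0)=-240, J_tt(2)=720.
Local maxima occur where both diagonal entries negative: (2, -4), (2, 0). Count: 2.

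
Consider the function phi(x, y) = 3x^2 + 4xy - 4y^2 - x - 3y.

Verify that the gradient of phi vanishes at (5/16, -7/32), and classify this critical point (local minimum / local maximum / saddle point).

saddle point

∇phi = (6x + 4y - 1, 4x - 8y - 3); substituting (5/16, -7/32) gives ∇phi = (0, 0), so (5/16, -7/32) is indeed a critical point.
The Hessian of phi is constant: H = [[6, 4], [4, -8]].
det(H) = 6·(-8) − 4² = -64.
Since det(H) < 0, H is indefinite and the critical point is a saddle point.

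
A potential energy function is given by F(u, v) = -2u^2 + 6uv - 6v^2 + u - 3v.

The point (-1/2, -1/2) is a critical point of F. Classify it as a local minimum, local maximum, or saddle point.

local maximum

The Hessian of F is constant: H = [[-4, 6], [6, -12]].
det(H) = (-4)·(-12) − 6² = 12.
det(H) > 0 and tr(H) = -16 < 0, so H is negative definite and the point is a local maximum.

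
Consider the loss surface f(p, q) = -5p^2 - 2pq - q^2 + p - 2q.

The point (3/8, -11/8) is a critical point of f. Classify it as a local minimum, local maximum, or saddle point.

local maximum

The Hessian of f is constant: H = [[-10, -2], [-2, -2]].
det(H) = (-10)·(-2) − (-2)² = 16.
det(H) > 0 and tr(H) = -12 < 0, so H is negative definite and the point is a local maximum.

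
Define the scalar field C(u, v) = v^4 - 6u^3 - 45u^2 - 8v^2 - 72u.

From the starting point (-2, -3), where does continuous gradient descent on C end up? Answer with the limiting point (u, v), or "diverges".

(-4, -2)

C is separable, so gradient descent decouples: u follows -∂C/∂u, v follows -∂C/∂v.
∂C/∂u = -18(u + 1)(u + 4); at u=-2 this is 36, so u decreases.
∂C/∂v = 4v(v - 2)(v + 2); at v=-3 this is -60, so v increases.
u converges to its nearest critical value -4 (a local min of the u-part); v converges to -2. The iterate converges to (-4, -2).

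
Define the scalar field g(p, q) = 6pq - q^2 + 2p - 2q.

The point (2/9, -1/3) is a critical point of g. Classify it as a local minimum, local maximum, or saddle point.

The Hessian of g is constant: H = [[0, 6], [6, -2]].
det(H) = 0·(-2) − 6² = -36.
Since det(H) < 0, H is indefinite and the critical point is a saddle point.

saddle point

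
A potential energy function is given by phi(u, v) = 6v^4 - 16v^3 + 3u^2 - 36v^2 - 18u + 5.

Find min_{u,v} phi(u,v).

phi(u,v) separates as P(u) + Q(v) + 5, so its minimum is min P + min Q + 5.
P'(u) = 6u - 18 vanishes at u ∈ {3}; Q'(v) = 24v(v - 3)(v + 1) vanishes at v ∈ {-1, 0, 3}.
Local minima of P (where P''>0): P(3)=-27. Local minima of Q: Q(-1)=-14, Q(3)=-270.
So the global minimum of phi is P(3) + Q(3) + 5 = -27 − 270 + 5 = -292, attained at (3, 3).

-292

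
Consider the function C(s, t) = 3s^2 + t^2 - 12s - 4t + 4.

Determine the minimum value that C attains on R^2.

-12

C(s,t) separates as P(s) + Q(t) + 4, so its minimum is min P + min Q + 4.
P'(s) = 6s - 12 vanishes at s ∈ {2}; Q'(t) = 2(t - 2) vanishes at t ∈ {2}.
Local minima of P (where P''>0): P(2)=-12. Local minima of Q: Q(2)=-4.
So the global minimum of C is P(2) + Q(2) + 4 = -12 − 4 + 4 = -12, attained at (2, 2).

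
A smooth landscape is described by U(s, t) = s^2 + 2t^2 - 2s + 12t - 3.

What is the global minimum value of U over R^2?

U(s,t) separates as P(s) + Q(t) − 3, so its minimum is min P + min Q − 3.
P'(s) = 2s - 2 vanishes at s ∈ {1}; Q'(t) = 4(t + 3) vanishes at t ∈ {-3}.
Local minima of P (where P''>0): P(1)=-1. Local minima of Q: Q(-3)=-18.
So the global minimum of U is P(1) + Q(-3) − 3 = -1 − 18 − 3 = -22, attained at (1, -3).

-22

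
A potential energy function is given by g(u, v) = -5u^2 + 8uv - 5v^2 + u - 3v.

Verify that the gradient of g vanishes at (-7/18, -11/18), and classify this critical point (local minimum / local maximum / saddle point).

local maximum

∇g = (-10u + 8v + 1, 8u - 10v - 3); substituting (-7/18, -11/18) gives ∇g = (0, 0), so (-7/18, -11/18) is indeed a critical point.
The Hessian of g is constant: H = [[-10, 8], [8, -10]].
det(H) = (-10)·(-10) − 8² = 36.
det(H) > 0 and tr(H) = -20 < 0, so H is negative definite and the point is a local maximum.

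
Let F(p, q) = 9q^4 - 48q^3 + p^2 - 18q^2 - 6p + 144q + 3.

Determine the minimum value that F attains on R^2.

-486

F(p,q) separates as A(p) + B(q) + 3, so its minimum is min A + min B + 3.
A'(p) = 2p - 6 vanishes at p ∈ {3}; B'(q) = 36(q - 4)(q - 1)(q + 1) vanishes at q ∈ {-1, 1, 4}.
Local minima of A (where A''>0): A(3)=-9. Local minima of B: B(-1)=-105, B(4)=-480.
So the global minimum of F is A(3) + B(4) + 3 = -9 − 480 + 3 = -486, attained at (3, 4).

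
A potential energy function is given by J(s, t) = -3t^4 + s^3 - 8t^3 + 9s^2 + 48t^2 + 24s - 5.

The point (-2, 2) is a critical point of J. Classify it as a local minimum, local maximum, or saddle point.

The mixed partial ∂²J/∂s∂t is 0, so the Hessian at any point is diag(J_ss, J_tt) = diag(6(s + 3), 12(-3t^2 - 4t + 8)).
At (-2, 2): H = diag(6, -144).
The eigenvalues have opposite signs, so H is indefinite: a saddle point.

saddle point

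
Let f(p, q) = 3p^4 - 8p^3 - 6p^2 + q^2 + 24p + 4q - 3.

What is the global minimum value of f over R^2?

-26

f(p,q) separates as A(p) + B(q) − 3, so its minimum is min A + min B − 3.
A'(p) = 12(p - 2)(p - 1)(p + 1) vanishes at p ∈ {-1, 1, 2}; B'(q) = 2q + 4 vanishes at q ∈ {-2}.
Local minima of A (where A''>0): A(-1)=-19, A(2)=8. Local minima of B: B(-2)=-4.
So the global minimum of f is A(-1) + B(-2) − 3 = -19 − 4 − 3 = -26, attained at (-1, -2).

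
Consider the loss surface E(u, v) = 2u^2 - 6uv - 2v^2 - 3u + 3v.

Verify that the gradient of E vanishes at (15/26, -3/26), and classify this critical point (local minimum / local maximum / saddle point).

∇E = (4u - 6v - 3, -6u - 4v + 3); substituting (15/26, -3/26) gives ∇E = (0, 0), so (15/26, -3/26) is indeed a critical point.
The Hessian of E is constant: H = [[4, -6], [-6, -4]].
det(H) = 4·(-4) − (-6)² = -52.
Since det(H) < 0, H is indefinite and the critical point is a saddle point.

saddle point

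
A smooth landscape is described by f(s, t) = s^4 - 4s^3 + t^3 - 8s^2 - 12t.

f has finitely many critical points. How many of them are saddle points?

f separates as a function of s plus a function of t, so ∇f=0 decouples.
∂f/∂s = 4s(s - 4)(s + 1) = 0 at s ∈ {-1, 0, 4}; ∂f/∂t = 3(t - 2)(t + 2) = 0 at t ∈ {-2, 2}.
The Hessian is diagonal: diag(f_ss, f_tt). Second derivatives: f_ss(-1)=20, f_ss(0)=-16, f_ss(4)=80; f_tt(-2)=-12, f_tt(2)=12.
Saddle points occur where the two diagonal entries have opposite signs: (-1, -2), (0, 2), (4, -2). Count: 3.

3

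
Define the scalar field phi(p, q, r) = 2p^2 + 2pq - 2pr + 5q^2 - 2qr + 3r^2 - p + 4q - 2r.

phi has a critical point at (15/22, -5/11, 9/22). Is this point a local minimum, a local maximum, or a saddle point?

local minimum

The Hessian is constant: H = [[4, 2, -2], [2, 10, -2], [-2, -2, 6]].
Leading principal minors: Δ₁ = 4, Δ₂ = 36, Δ₃ = 176.
All leading minors are positive, so H is positive definite: a local minimum.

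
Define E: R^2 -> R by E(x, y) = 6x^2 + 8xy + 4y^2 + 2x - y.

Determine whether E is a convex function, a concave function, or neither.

convex

E is quadratic, so its Hessian is the constant matrix H = [[12, 8], [8, 8]].
det(H) = 32, tr(H) = 20.
det(H) > 0 and tr(H) > 0, so H is positive definite everywhere: convex.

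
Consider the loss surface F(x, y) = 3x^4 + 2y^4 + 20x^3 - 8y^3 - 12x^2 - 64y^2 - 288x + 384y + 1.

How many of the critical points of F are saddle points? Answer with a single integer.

4

F separates as a function of x plus a function of y, so ∇F=0 decouples.
∂F/∂x = 12(x - 2)(x + 3)(x + 4) = 0 at x ∈ {-4, -3, 2}; ∂F/∂y = 8(y - 4)(y - 3)(y + 4) = 0 at y ∈ {-4, 3, 4}.
The Hessian is diagonal: diag(F_xx, F_yy). Second derivatives: F_xx(-4)=72, F_xx(-3)=-60, F_xx(2)=360; F_yy(-4)=448, F_yy(3)=-56, F_yy(4)=64.
Saddle points occur where the two diagonal entries have opposite signs: (-4, 3), (-3, -4), (-3, 4), (2, 3). Count: 4.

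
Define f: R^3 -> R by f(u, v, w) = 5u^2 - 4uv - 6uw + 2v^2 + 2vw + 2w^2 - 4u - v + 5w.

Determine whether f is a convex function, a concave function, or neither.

f is quadratic, so its Hessian is the constant matrix H = [[10, -4, -6], [-4, 4, 2], [-6, 2, 4]].
Leading principal minors: 10, 24, 8.
All positive ⇒ H ≻ 0 ⇒ convex.

convex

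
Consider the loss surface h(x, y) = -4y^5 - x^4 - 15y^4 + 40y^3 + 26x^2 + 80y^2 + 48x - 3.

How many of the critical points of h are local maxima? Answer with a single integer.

4

h separates as a function of x plus a function of y, so ∇h=0 decouples.
∂h/∂x = -4(x - 4)(x + 1)(x + 3) = 0 at x ∈ {-3, -1, 4}; ∂h/∂y = -20y(y - 2)(y + 1)(y + 4) = 0 at y ∈ {-4, -1, 0, 2}.
The Hessian is diagonal: diag(h_xx, h_yy). Second derivatives: h_xx(-3)=-56, h_xx(-1)=40, h_xx(4)=-140; h_yy(-4)=1440, h_yy(-1)=-180, h_yy(0)=160, h_yy(2)=-720.
Local maxima occur where both diagonal entries negative: (-3, -1), (-3, 2), (4, -1), (4, 2). Count: 4.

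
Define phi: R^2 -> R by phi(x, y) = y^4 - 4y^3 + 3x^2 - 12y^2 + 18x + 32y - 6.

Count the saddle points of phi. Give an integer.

phi separates as a function of x plus a function of y, so ∇phi=0 decouples.
∂phi/∂x = 6(x + 3) = 0 at x ∈ {-3}; ∂phi/∂y = 4(y - 4)(y - 1)(y + 2) = 0 at y ∈ {-2, 1, 4}.
The Hessian is diagonal: diag(phi_xx, phi_yy). Second derivatives: phi_xx(-3)=6; phi_yy(-2)=72, phi_yy(1)=-36, phi_yy(4)=72.
Saddle points occur where the two diagonal entries have opposite signs: (-3, 1). Count: 1.

1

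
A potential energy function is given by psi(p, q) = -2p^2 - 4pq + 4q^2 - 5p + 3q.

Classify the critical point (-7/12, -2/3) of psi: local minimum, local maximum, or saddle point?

The Hessian of psi is constant: H = [[-4, -4], [-4, 8]].
det(H) = (-4)·8 − (-4)² = -48.
Since det(H) < 0, H is indefinite and the critical point is a saddle point.

saddle point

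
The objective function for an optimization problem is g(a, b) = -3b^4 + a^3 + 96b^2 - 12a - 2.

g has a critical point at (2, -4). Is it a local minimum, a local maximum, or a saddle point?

saddle point

The mixed partial ∂²g/∂a∂b is 0, so the Hessian at any point is diag(g_aa, g_bb) = diag(6a, 12(-3b^2 + 16)).
At (2, -4): H = diag(12, -384).
The eigenvalues have opposite signs, so H is indefinite: a saddle point.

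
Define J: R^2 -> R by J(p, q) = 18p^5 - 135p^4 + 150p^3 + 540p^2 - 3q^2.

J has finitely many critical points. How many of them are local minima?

J separates as a function of p plus a function of q, so ∇J=0 decouples.
∂J/∂p = 90p(p - 4)(p - 3)(p + 1) = 0 at p ∈ {-1, 0, 3, 4}; ∂J/∂q = -6q = 0 at q ∈ {0}.
The Hessian is diagonal: diag(J_pp, J_qq). Second derivatives: J_pp(-1)=-1800, J_pp(0)=1080, J_pp(3)=-1080, J_pp(4)=1800; J_qq(0)=-6.
Local minima occur where both diagonal entries positive: none. Count: 0.

0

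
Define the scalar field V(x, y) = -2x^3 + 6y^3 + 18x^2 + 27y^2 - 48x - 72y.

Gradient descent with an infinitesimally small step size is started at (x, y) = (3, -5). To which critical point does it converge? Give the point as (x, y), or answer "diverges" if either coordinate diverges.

diverges

V is separable, so gradient descent decouples: x follows -∂V/∂x, y follows -∂V/∂y.
∂V/∂x = -6(x - 4)(x - 2); at x=3 this is 6, so x decreases.
∂V/∂y = 18(y - 1)(y + 4); at y=-5 this is 108, so y decreases.
The y-coordinate has no critical point in that direction and runs off to infinity.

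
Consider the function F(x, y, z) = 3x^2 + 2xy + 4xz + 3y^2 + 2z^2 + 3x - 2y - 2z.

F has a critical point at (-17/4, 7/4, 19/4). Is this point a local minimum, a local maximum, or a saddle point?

local minimum

The Hessian is constant: H = [[6, 2, 4], [2, 6, 0], [4, 0, 4]].
Leading principal minors: Δ₁ = 6, Δ₂ = 32, Δ₃ = 32.
All leading minors are positive, so H is positive definite: a local minimum.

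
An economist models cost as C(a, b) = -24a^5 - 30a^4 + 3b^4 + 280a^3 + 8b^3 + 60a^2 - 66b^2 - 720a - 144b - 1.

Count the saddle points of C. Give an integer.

C separates as a function of a plus a function of b, so ∇C=0 decouples.
∂C/∂a = -120(a - 2)(a - 1)(a + 1)(a + 3) = 0 at a ∈ {-3, -1, 1, 2}; ∂C/∂b = 12(b - 3)(b + 1)(b + 4) = 0 at b ∈ {-4, -1, 3}.
The Hessian is diagonal: diag(C_aa, C_bb). Second derivatives: C_aa(-3)=4800, C_aa(-1)=-1440, C_aa(1)=960, C_aa(2)=-1800; C_bb(-4)=252, C_bb(-1)=-144, C_bb(3)=336.
Saddle points occur where the two diagonal entries have opposite signs: (-3, -1), (-1, -4), (-1, 3), (1, -1), (2, -4), (2, 3). Count: 6.

6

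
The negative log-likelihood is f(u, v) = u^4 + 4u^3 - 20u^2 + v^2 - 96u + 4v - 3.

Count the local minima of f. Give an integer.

2

f separates as a function of u plus a function of v, so ∇f=0 decouples.
∂f/∂u = 4(u - 3)(u + 2)(u + 4) = 0 at u ∈ {-4, -2, 3}; ∂f/∂v = 2(v + 2) = 0 at v ∈ {-2}.
The Hessian is diagonal: diag(f_uu, f_vv). Second derivatives: f_uu(-4)=56, f_uu(-2)=-40, f_uu(3)=140; f_vv(-2)=2.
Local minima occur where both diagonal entries positive: (-4, -2), (3, -2). Count: 2.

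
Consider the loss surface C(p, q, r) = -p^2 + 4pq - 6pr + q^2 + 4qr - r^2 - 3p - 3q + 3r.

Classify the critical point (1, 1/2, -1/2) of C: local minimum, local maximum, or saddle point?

saddle point

The Hessian is constant: H = [[-2, 4, -6], [4, 2, 4], [-6, 4, -2]].
Leading principal minors: Δ₁ = -2, Δ₂ = -20, Δ₃ = -192.
The minors fit neither the all-positive nor the alternating-sign pattern, so H is indefinite: a saddle point.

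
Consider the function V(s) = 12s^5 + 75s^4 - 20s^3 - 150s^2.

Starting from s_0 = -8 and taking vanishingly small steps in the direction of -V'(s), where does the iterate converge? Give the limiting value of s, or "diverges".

V'(s) = 60s(s - 1)(s + 1)(s + 5), so V'(-8) = 90720.
Gradient descent moves in the -V' direction, i.e. s is decreasing.
There is no critical point below s=-8, and V' keeps the same sign, so the iterate runs off to −∞.

diverges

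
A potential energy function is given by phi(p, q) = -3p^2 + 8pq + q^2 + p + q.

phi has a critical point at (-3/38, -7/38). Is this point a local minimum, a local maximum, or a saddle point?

The Hessian of phi is constant: H = [[-6, 8], [8, 2]].
det(H) = (-6)·2 − 8² = -76.
Since det(H) < 0, H is indefinite and the critical point is a saddle point.

saddle point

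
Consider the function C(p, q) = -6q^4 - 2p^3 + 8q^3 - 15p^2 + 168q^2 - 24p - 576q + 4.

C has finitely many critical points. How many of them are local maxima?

C separates as a function of p plus a function of q, so ∇C=0 decouples.
∂C/∂p = -6(p + 1)(p + 4) = 0 at p ∈ {-4, -1}; ∂C/∂q = -24(q - 3)(q - 2)(q + 4) = 0 at q ∈ {-4, 2, 3}.
The Hessian is diagonal: diag(C_pp, C_qq). Second derivatives: C_pp(-4)=18, C_pp(-1)=-18; C_qq(-4)=-1008, C_qq(2)=144, C_qq(3)=-168.
Local maxima occur where both diagonal entries negative: (-1, -4), (-1, 3). Count: 2.

2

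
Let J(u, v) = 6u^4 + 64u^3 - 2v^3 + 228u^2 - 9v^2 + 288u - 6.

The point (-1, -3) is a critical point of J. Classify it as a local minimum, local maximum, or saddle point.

local minimum

The mixed partial ∂²J/∂u∂v is 0, so the Hessian at any point is diag(J_uu, J_vv) = diag(24(3u^2 + 16u + 19), -6(2v + 3)).
At (-1, -3): H = diag(144, 18).
Both eigenvalues are positive, so H is positive definite: a local minimum.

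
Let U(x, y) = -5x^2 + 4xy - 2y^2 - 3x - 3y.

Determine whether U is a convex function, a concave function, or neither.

concave

U is quadratic, so its Hessian is the constant matrix H = [[-10, 4], [4, -4]].
det(H) = 24, tr(H) = -14.
det(H) > 0 and tr(H) < 0, so H is negative definite everywhere: concave.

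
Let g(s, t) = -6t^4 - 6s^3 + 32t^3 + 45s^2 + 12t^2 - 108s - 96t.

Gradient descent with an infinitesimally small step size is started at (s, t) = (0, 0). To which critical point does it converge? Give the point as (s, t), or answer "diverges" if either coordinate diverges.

g is separable, so gradient descent decouples: s follows -∂g/∂s, t follows -∂g/∂t.
∂g/∂s = -18(s - 3)(s - 2); at s=0 this is -108, so s increases.
∂g/∂t = -24(t - 4)(t - 1)(t + 1); at t=0 this is -96, so t increases.
s converges to its nearest critical value 2 (a local min of the s-part); t converges to 1. The iterate converges to (2, 1).

(2, 1)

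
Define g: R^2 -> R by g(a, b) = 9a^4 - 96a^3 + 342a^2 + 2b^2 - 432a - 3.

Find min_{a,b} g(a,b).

-180

g(a,b) separates as P(a) + Q(b) − 3, so its minimum is min P + min Q − 3.
P'(a) = 36(a - 4)(a - 3)(a - 1) vanishes at a ∈ {1, 3, 4}; Q'(b) = 4b vanishes at b ∈ {0}.
Local minima of P (where P''>0): P(1)=-177, P(4)=-96. Local minima of Q: Q(0)=0.
So the global minimum of g is P(1) + Q(0) − 3 = -177 + 0 − 3 = -180, attained at (1, 0).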